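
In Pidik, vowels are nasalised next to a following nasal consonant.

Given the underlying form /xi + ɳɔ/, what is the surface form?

[xĩɳɔ]

The vowel /i/ is adjacent to the following nasal /ɳ/, so it acquires [+nasal] and surfaces as [ĩ].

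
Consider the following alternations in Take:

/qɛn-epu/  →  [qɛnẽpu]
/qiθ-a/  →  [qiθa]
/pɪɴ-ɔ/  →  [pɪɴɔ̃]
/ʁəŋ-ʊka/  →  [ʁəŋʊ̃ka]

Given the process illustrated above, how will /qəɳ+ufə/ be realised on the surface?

The data show progressive nasality assimilation (vowel nasalisation): /e/ → [ẽ] after /n/; /ɔ/ → [ɔ̃] after /ɴ/; /ʊ/ → [ʊ̃] after /ŋ/ — a vowel is nasalised by an immediately preceding nasal consonant.
No change occurs in [qiθa] because the vowel at the boundary is adjacent to an oral consonant, not a nasal (/a/ next to /θ/).
The vowel /u/ is adjacent to the preceding nasal /ɳ/, so it acquires [+nasal] and surfaces as [ũ].

[qəɳũfə]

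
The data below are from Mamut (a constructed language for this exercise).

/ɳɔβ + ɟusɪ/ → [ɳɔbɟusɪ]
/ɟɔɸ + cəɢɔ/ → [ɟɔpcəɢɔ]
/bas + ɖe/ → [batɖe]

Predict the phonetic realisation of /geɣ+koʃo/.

[gegkoʃo]

The data show regressive manner assimilation: /β/ → [b] before /ɟ/; /ɸ/ → [p] before /c/; /s/ → [t] before /ɖ/. In each pair only manner changes, matching the following consonant, while place and voice stay constant.
The rule targets /ɣ/ (voiced velar fricative), which sits before the trigger /k/ (stop).
The voiced velar stop is [g], so /ɣ/ → [g].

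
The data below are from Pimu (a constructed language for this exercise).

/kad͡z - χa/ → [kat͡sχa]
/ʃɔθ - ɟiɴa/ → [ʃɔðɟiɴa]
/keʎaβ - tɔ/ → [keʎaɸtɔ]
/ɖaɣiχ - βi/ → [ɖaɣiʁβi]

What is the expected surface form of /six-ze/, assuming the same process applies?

The data show regressive voicing assimilation: /d͡z/ → [t͡s] before /χ/; /θ/ → [ð] before /ɟ/; /β/ → [ɸ] before /t/; /χ/ → [ʁ] before /β/. In each pair only voicing changes, matching the following consonant, while place and manner stay constant.
The rule targets /x/ (voiceless velar fricative), which sits before the trigger /z/ (voiced).
Changing only its voicing to voiced gives [ɣ] — the voiced velar fricative.

[siɣze]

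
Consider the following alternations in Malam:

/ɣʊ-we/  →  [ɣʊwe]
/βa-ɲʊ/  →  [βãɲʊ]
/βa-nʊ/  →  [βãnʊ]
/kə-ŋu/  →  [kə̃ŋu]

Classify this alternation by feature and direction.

regressive nasality assimilation (vowel nasalisation)

The vowel /a/ surfaces as nasalised [ã] next to the following nasal /ɲ/ — it has acquired the [+nasal] feature of its neighbour.
The other forms show the same pattern: /a/ → [ã] before /n/; /ə/ → [ə̃] before /ŋ/ — each time a vowel is nasalised next to a following nasal.
No change occurs in [ɣʊwe] because the vowel at the boundary is adjacent to an oral consonant, not a nasal (/ʊ/ next to /w/).
Because the conditioning nasal is to the right of the vowel that changes, the process is regressive (anticipatory).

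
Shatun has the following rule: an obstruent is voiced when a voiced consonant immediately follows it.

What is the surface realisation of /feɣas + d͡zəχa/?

The rule targets /s/ (voiceless alveolar fricative), which sits before the trigger /d͡z/ (voiced).
The voiced alveolar fricative is [z], so /s/ → [z].

[feɣazd͡zəχa]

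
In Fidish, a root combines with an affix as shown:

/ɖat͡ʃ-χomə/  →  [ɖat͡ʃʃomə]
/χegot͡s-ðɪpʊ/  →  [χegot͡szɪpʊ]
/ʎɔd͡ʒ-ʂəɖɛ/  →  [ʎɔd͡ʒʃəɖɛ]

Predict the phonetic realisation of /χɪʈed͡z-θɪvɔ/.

The data show progressive place assimilation: /χ/ → [ʃ] after /t͡ʃ/; /ð/ → [z] after /t͡s/; /ʂ/ → [ʃ] after /d͡ʒ/. In each pair only place changes, matching the preceding consonant, while manner and voice stay constant.
The rule targets /θ/ (voiceless dental fricative), which sits after the trigger /d͡z/ (alveolar).
The voiceless alveolar fricative is [s], so /θ/ → [s].

[χɪʈed͡zsɪvɔ]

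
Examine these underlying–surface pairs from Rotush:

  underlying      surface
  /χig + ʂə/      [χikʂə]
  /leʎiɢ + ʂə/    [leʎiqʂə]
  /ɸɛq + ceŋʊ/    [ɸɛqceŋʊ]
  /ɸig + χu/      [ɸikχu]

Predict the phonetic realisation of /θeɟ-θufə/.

[θecθufə]

The data show regressive voicing assimilation: /g/ → [k] before /ʂ/; /ɢ/ → [q] before /ʂ/; /g/ → [k] before /χ/. In each pair only voicing changes, matching the following consonant, while place and manner stay constant.
Nothing changes in [ɸɛqceŋʊ]: there the adjacent consonants already agree in voicing (/q/ and /c/ are both voiceless), so this form is consistent with the same rule.
The rule targets /ɟ/ (voiced palatal stop), which sits before the trigger /θ/ (voiceless).
Changing only its voicing to voiceless gives [c] — the voiceless palatal stop.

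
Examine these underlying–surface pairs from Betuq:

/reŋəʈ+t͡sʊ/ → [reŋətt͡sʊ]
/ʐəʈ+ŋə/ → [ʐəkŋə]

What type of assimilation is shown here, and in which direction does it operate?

Underlying /ʈ/ is realised as [t] next to /t͡s/; /t͡s/ itself does not change.
The change retroflex → alveolar matches the place of the following /t͡s/, identifying this as place assimilation.
Manner and voice are unchanged, so the assimilation is partial, not total.
The same holds elsewhere in the data: /ʈ/ → [k] before /ŋ/ (retroflex → velar, matching velar) — only place changes, and always toward the following segment.
Since the segment that changes precedes the conditioning segment, the assimilation is regressive.

regressive place assimilation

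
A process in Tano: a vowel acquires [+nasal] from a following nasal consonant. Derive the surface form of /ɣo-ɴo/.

[ɣõɴo]

/o/ sits next to the nasal /ɴ/ and is therefore nasalised to [õ].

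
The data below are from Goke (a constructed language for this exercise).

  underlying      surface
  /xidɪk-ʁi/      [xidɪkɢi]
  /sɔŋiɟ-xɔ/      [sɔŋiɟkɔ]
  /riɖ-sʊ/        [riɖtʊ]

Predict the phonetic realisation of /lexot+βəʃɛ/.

The data show progressive manner assimilation: /ʁ/ → [ɢ] after /k/; /x/ → [k] after /ɟ/; /s/ → [t] after /ɖ/. In each pair only manner changes, matching the preceding consonant, while place and voice stay constant.
/β/ is a voiced bilabial fricative. The preceding trigger /t/ is a stop, so /β/ must become a stop as well.
Changing only its manner to stop gives [b] — the voiced bilabial stop.

[lexotbəʃɛ]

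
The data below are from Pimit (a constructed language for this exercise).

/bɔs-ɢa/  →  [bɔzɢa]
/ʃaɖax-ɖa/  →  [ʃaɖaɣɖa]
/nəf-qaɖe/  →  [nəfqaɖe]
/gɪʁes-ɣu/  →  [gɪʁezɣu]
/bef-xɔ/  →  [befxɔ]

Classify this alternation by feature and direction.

regressive voicing assimilation

The segment that alternates is /s/, which surfaces as [z] when adjacent to /ɢ/.
The change voiceless → voiced matches the voicing of the following /ɢ/, identifying this as voicing assimilation.
Place and manner are unchanged, so the assimilation is partial, not total.
The other alternating forms pattern the same way: /x/ → [ɣ] before /ɖ/ (voiceless → voiced, matching voiced); /s/ → [z] before /ɣ/ (voiceless → voiced, matching voiced) — only voicing changes, and always toward the following segment.
Nothing changes in [nəfqaɖe], [befxɔ]: there the adjacent consonants already agree in voicing (/f/ and /q/ are both voiceless; /f/ and /x/ are both voiceless), so these forms are consistent with the same rule.
The trigger is the following segment, so the direction is regressive (anticipatory).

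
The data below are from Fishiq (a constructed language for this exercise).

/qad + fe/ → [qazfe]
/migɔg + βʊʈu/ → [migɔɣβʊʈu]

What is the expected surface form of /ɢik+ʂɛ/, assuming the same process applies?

The data show regressive manner assimilation: /d/ → [z] before /f/; /g/ → [ɣ] before /β/. In each pair only manner changes, matching the following consonant, while place and voice stay constant.
/k/ is a voiceless velar stop. The following trigger /ʂ/ is a fricative, so /k/ must become a fricative as well.
A voiceless velar fricative is [x], so the surface segment is [x].

[ɢixʂɛ]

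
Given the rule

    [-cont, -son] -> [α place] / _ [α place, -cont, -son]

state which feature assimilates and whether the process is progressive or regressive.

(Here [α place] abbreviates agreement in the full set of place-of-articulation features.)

regressive place assimilation

The shared variable α links the value of the place features (abbreviated [place]) on the target to the same value on the neighbouring segment, so place is the feature that assimilates.
Since the environment is written after the underscore, the trigger follows the target; the direction is regressive.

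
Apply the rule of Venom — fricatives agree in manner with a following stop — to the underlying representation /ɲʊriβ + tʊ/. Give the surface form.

The rule targets /β/ (voiced bilabial fricative), which sits before the trigger /t/ (stop).
Changing only its manner to stop gives [b] — the voiced bilabial stop.

[ɲʊribtʊ]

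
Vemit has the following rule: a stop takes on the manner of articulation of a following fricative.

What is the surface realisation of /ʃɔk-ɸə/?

/k/ is a voiceless velar stop. The following trigger /ɸ/ is a fricative, so /k/ must become a fricative as well.
Changing only its manner to fricative gives [x] — the voiceless velar fricative.

[ʃɔxɸə]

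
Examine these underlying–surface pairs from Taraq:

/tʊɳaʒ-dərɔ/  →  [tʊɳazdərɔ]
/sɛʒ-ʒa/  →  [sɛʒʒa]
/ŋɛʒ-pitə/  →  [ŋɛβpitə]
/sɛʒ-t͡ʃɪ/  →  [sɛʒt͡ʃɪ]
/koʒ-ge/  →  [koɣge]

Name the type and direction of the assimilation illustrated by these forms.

regressive place assimilation

The segment that alternates is /ʒ/, which surfaces as [z] when adjacent to /d/.
/ʒ/ is postalveolar while /d/ is alveolar; the output [z] is alveolar, matching the trigger — so the feature that spreads is place.
Manner and voice are unchanged, so the assimilation is partial, not total.
The other alternating forms pattern the same way: /ʒ/ → [β] before /p/ (postalveolar → bilabial, matching bilabial); /ʒ/ → [ɣ] before /g/ (postalveolar → velar, matching velar) — only place changes, and always toward the following segment.
No alternation appears in [sɛʒʒa], [sɛʒt͡ʃɪ]: there the adjacent consonants already agree in place (/ʒ/ and /ʒ/ are both postalveolar; /ʒ/ and /t͡ʃ/ are both postalveolar), so these forms are consistent with the same rule.
Since the segment that changes precedes the conditioning segment, the assimilation is regressive.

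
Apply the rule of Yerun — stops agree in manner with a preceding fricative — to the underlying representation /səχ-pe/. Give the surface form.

[səχɸe]

/p/ is a voiceless bilabial stop. The preceding trigger /χ/ is a fricative, so /p/ must become a fricative as well.
A voiceless bilabial fricative is [ɸ], so the surface segment is [ɸ].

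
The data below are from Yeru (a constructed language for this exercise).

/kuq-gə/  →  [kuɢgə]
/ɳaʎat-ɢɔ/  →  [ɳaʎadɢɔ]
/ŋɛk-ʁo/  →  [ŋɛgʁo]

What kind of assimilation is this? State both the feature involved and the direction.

Comparing underlying and surface forms, /q/ → [ɢ] is the alternation; the neighbouring /g/ is constant.
/q/ is voiceless while /g/ is voiced; the output [ɢ] is voiced, matching the trigger — so the feature that spreads is voicing.
Place and manner are unchanged, so the assimilation is partial, not total.
The other alternating forms pattern the same way: /t/ → [d] before /ɢ/ (voiceless → voiced, matching voiced); /k/ → [g] before /ʁ/ (voiceless → voiced, matching voiced) — only voicing changes, and always toward the following segment.
The trigger is the following segment, so the direction is regressive (anticipatory).

regressive voicing assimilation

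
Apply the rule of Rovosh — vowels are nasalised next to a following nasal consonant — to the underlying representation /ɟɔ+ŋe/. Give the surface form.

[ɟɔ̃ŋe]

/ɔ/ sits next to the nasal /ŋ/ and is therefore nasalised to [ɔ̃].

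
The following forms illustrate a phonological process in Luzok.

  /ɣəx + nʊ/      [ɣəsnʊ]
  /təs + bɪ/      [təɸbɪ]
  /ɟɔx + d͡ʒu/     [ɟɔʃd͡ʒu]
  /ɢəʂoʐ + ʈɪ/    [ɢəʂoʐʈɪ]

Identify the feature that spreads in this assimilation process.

place

Comparing underlying and surface forms, /x/ → [s] is the alternation; the neighbouring /n/ is constant.
The change velar → alveolar matches the place of the following /n/, identifying this as place assimilation.
The same holds elsewhere in the data: /s/ → [ɸ] before /b/ (alveolar → bilabial, matching bilabial); /x/ → [ʃ] before /d͡ʒ/ (velar → postalveolar, matching postalveolar) — only place changes, and always toward the following segment.
No alternation appears in [ɢəʂoʐʈɪ]: there the adjacent consonants already agree in place (/ʐ/ and /ʈ/ are both retroflex), so this form is consistent with the same rule.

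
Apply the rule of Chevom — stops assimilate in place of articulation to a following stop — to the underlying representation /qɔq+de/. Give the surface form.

[qɔtde]

/q/ is a voiceless uvular stop. The following trigger /d/ is alveolar, so /q/ must become alveolar as well.
Changing only its place to alveolar gives [t] — the voiceless alveolar stop.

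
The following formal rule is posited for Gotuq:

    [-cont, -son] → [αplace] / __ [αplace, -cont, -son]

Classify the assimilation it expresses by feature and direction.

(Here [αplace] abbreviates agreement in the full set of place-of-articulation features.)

The shared variable α links the value of the place features (abbreviated [place]) on the target to the same value on the neighbouring segment, so place is the feature that assimilates.
Since the environment is written after the underscore, the trigger follows the target; the direction is regressive.

regressive place assimilation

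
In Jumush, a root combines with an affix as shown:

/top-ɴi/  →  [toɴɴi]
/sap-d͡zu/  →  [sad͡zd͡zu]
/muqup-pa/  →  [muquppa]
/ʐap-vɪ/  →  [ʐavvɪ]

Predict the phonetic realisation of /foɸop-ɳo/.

[foɸoɳɳo]

The data show regressive total assimilation (/p/ → [ɴ] before /ɴ/; /p/ → [d͡z] before /d͡z/; /p/ → [v] before /v/): in every case the target segment becomes identical to its following neighbour, copying more than a single feature.
In [muquppa] the two consonants at the boundary are already identical (/p/ + /p/), so the rule applies vacuously and nothing changes.
/p/ is the segment targeted by the rule; it sits immediately before /ɳ/, so it assimilates completely and surfaces as [ɳ].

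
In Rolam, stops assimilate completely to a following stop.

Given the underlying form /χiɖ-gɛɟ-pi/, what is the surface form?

[χiggɛppi]

/ɖ/ is the segment targeted by the rule; it sits immediately before /g/, so it assimilates completely and surfaces as [g].
The same rule applies at the second boundary: /ɟ/ → [p] next to /p/.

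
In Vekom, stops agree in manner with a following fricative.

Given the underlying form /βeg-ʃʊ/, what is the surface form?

The rule targets /g/ (voiced velar stop), which sits before the trigger /ʃ/ (fricative).
A voiced velar fricative is [ɣ], so the surface segment is [ɣ].

[βeɣʃʊ]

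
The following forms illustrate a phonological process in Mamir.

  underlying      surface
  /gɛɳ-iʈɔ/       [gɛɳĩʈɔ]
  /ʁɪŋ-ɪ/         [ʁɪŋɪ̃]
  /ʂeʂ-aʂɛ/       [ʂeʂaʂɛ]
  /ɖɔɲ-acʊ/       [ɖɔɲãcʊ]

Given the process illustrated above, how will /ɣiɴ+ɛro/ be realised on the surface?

[ɣiɴɛ̃ro]

The data show progressive nasality assimilation (vowel nasalisation): /i/ → [ĩ] after /ɳ/; /ɪ/ → [ɪ̃] after /ŋ/; /a/ → [ã] after /ɲ/ — a vowel is nasalised by an immediately preceding nasal consonant.
No change occurs in [ʂeʂaʂɛ] because the vowel at the boundary is adjacent to an oral consonant, not a nasal (/a/ next to /ʂ/).
The vowel /ɛ/ is adjacent to the preceding nasal /ɴ/, so it acquires [+nasal] and surfaces as [ɛ̃].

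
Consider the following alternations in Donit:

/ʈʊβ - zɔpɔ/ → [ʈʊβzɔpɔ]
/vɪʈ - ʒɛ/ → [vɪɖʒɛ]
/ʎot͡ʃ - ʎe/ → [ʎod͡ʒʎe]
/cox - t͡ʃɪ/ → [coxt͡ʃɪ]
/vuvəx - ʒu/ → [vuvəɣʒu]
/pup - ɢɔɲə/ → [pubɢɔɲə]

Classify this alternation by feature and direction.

regressive voicing assimilation

The segment that alternates is /ʈ/, which surfaces as [ɖ] when adjacent to /ʒ/.
/ʈ/ is voiceless while /ʒ/ is voiced; the output [ɖ] is voiced, matching the trigger — so the feature that spreads is voicing.
Place and manner are unchanged, so the assimilation is partial, not total.
Checking the remaining alternations: /t͡ʃ/ → [d͡ʒ] before /ʎ/ (voiceless → voiced, matching voiced); /x/ → [ɣ] before /ʒ/ (voiceless → voiced, matching voiced); /p/ → [b] before /ɢ/ (voiceless → voiced, matching voiced) — only voicing changes, and always toward the following segment.
Nothing changes in [ʈʊβzɔpɔ], [coxt͡ʃɪ]: there the adjacent consonants already agree in voicing (/β/ and /z/ are both voiced; /x/ and /t͡ʃ/ are both voiceless), so these forms are consistent with the same rule.
The trigger is the following segment, so the direction is regressive (anticipatory).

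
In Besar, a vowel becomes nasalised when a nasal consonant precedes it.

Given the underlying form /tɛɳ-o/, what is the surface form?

/o/ sits next to the nasal /ɳ/ and is therefore nasalised to [õ].

[tɛɳõ]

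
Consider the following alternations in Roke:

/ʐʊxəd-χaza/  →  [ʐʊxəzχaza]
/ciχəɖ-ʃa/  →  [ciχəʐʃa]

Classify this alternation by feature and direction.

regressive manner assimilation

The segment that alternates is /d/, which surfaces as [z] when adjacent to /χ/.
The change stop → fricative matches the manner of the following /χ/, identifying this as manner assimilation.
Place and voice are unchanged, so the assimilation is partial, not total.
The same holds elsewhere in the data: /ɖ/ → [ʐ] before /ʃ/ (stop → fricative, matching a fricative) — only manner changes, and always toward the following segment.
Since the segment that changes precedes the conditioning segment, the assimilation is regressive.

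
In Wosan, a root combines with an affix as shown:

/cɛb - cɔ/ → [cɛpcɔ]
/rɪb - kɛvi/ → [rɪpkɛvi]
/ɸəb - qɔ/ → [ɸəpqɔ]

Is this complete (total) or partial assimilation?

partial assimilation

Comparing underlying and surface forms, /b/ → [p] is the alternation; the neighbouring /c/ is constant.
/b/ is voiced while /c/ is voiceless; the output [p] is voiceless, matching the trigger — so the feature that spreads is voicing.
Place and manner are unchanged, so the assimilation is partial, not total.
The other alternating forms pattern the same way: /b/ → [p] before /k/ (voiced → voiceless, matching voiceless); /b/ → [p] before /q/ (voiced → voiceless, matching voiceless) — only voicing changes, and always toward the following segment.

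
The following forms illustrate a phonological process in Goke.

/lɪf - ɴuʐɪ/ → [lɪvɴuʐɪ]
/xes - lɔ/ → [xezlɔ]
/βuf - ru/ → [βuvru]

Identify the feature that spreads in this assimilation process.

voicing

The segment that alternates is /f/, which surfaces as [v] when adjacent to /ɴ/.
The change voiceless → voiced matches the voicing of the following /ɴ/, identifying this as voicing assimilation.
Checking the remaining alternations: /s/ → [z] before /l/ (voiceless → voiced, matching voiced); /f/ → [v] before /r/ (voiceless → voiced, matching voiced) — only voicing changes, and always toward the following segment.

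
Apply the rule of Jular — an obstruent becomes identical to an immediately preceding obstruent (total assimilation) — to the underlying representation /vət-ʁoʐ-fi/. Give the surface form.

/ʁ/ is the segment targeted by the rule; it sits immediately after /t/, so it assimilates completely and surfaces as [t].
At the second juncture, /f/ likewise becomes [ʐ] adjacent to /ʐ/.

[vəttoʐʐi]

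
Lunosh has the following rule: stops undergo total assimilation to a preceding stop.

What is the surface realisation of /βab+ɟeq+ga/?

/ɟ/ is the segment targeted by the rule; it sits immediately after /b/, so it assimilates completely and surfaces as [b].
At the second juncture, /g/ likewise becomes [q] adjacent to /q/.

[βabbeqqa]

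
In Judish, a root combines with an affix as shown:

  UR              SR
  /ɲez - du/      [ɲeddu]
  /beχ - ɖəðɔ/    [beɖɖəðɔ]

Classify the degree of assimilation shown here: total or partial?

total assimilation

The segment that alternates is /χ/, which surfaces as [ɖ] when adjacent to /ɖ/.
The output [ɖ] is identical to the trigger /ɖ/ — every feature (place, manner, voicing) has been copied — so this is total assimilation.
The other form behaves the same way: /z/ → [d] before /d/ — in each case the output is a copy of the following consonant.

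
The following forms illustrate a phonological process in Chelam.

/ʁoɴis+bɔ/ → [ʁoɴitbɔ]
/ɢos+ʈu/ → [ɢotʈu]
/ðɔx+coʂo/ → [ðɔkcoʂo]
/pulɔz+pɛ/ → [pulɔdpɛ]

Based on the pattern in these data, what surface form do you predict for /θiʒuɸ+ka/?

[θiʒupka]

The data show regressive manner assimilation: /s/ → [t] before /b/; /s/ → [t] before /ʈ/; /x/ → [k] before /c/; /z/ → [d] before /p/. In each pair only manner changes, matching the following consonant, while place and voice stay constant.
The rule targets /ɸ/ (voiceless bilabial fricative), which sits before the trigger /k/ (stop).
A voiceless bilabial stop is [p], so the surface segment is [p].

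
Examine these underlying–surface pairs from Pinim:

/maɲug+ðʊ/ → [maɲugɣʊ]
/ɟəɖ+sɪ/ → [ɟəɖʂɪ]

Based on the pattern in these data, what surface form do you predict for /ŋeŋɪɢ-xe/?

The data show progressive place assimilation: /ð/ → [ɣ] after /g/; /s/ → [ʂ] after /ɖ/. In each pair only place changes, matching the preceding consonant, while manner and voice stay constant.
The rule targets /x/ (voiceless velar fricative), which sits after the trigger /ɢ/ (uvular).
Changing only its place to uvular gives [χ] — the voiceless uvular fricative.

[ŋeŋɪɢχe]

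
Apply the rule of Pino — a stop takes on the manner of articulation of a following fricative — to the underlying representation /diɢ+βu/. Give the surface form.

The rule targets /ɢ/ (voiced uvular stop), which sits before the trigger /β/ (fricative).
The voiced uvular fricative is [ʁ], so /ɢ/ → [ʁ].

[diʁβu]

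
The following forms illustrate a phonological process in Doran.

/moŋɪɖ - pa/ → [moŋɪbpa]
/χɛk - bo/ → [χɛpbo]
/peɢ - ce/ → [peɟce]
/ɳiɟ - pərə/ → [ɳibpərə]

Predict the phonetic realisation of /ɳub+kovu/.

The data show regressive place assimilation: /ɖ/ → [b] before /p/; /k/ → [p] before /b/; /ɢ/ → [ɟ] before /c/; /ɟ/ → [b] before /p/. In each pair only place changes, matching the following consonant, while manner and voice stay constant.
The rule targets /b/ (voiced bilabial stop), which sits before the trigger /k/ (velar).
Changing only its place to velar gives [g] — the voiced velar stop.

[ɳugkovu]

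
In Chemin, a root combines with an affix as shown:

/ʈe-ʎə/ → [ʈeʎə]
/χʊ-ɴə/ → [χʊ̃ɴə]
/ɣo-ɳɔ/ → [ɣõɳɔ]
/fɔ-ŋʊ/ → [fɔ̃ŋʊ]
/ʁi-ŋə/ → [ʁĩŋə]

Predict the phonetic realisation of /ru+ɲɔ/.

[rũɲɔ]

The data show regressive nasality assimilation (vowel nasalisation): /ʊ/ → [ʊ̃] before /ɴ/; /o/ → [õ] before /ɳ/; /ɔ/ → [ɔ̃] before /ŋ/; /i/ → [ĩ] before /ŋ/ — a vowel is nasalised by an immediately following nasal consonant.
No change occurs in [ʈeʎə] because the vowel at the boundary is adjacent to an oral consonant, not a nasal (/e/ next to /ʎ/).
/u/ sits next to the nasal /ɲ/ and is therefore nasalised to [ũ].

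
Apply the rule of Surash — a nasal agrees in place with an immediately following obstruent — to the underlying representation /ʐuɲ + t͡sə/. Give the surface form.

The rule targets /ɲ/ (voiced palatal nasal), which sits before the trigger /t͡s/ (alveolar).
The voiced alveolar nasal is [n], so /ɲ/ → [n].

[ʐunt͡sə]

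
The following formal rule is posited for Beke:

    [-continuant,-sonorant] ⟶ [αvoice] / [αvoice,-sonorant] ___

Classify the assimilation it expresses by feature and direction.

progressive voicing assimilation

The shared variable α links the value of [voice] on the target to the same value on the neighbouring segment, so voicing is the feature that assimilates.
Since the environment is written before the underscore, the trigger precedes the target; the direction is progressive.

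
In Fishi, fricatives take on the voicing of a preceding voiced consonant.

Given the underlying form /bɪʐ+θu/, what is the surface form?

The rule targets /θ/ (voiceless dental fricative), which sits after the trigger /ʐ/ (voiced).
A voiced dental fricative is [ð], so the surface segment is [ð].

[bɪʐðu]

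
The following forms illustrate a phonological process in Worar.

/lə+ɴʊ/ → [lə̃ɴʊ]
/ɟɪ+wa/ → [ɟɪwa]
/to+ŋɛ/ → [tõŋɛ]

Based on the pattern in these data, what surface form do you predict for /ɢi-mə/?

[ɢĩmə]

The data show regressive nasality assimilation (vowel nasalisation): /ə/ → [ə̃] before /ɴ/; /o/ → [õ] before /ŋ/ — a vowel is nasalised by an immediately following nasal consonant.
No change occurs in [ɟɪwa] because the vowel at the boundary is adjacent to an oral consonant, not a nasal (/ɪ/ next to /w/).
/i/ sits next to the nasal /m/ and is therefore nasalised to [ĩ].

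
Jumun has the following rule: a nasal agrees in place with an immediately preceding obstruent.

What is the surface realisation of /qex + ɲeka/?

/ɲ/ is a voiced palatal nasal. The preceding trigger /x/ is velar, so /ɲ/ must become velar as well.
A voiced velar nasal is [ŋ], so the surface segment is [ŋ].

[qexŋeka]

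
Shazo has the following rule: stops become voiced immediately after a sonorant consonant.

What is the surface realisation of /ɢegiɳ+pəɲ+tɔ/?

[ɢegiɳbəɲdɔ]

The rule targets /p/ (voiceless bilabial stop), which sits after the trigger /ɳ/ (voiced).
The voiced bilabial stop is [b], so /p/ → [b].
At the second juncture, /t/ likewise becomes [d] adjacent to /ɲ/.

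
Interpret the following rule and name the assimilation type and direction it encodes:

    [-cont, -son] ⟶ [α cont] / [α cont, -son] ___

The shared variable α links the value of [cont] on the target to that of the neighbouring obstruent. [cont] distinguishes stops from fricatives — a manner-of-articulation feature — so this is manner assimilation.
Since the environment is written before the underscore, the trigger precedes the target; the direction is progressive.

progressive manner assimilation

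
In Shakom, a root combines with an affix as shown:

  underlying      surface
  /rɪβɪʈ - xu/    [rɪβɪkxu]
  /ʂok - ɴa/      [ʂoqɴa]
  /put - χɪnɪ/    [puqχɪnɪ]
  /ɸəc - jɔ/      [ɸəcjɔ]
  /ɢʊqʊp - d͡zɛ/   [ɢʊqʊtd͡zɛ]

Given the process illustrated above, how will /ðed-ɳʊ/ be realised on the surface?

[ðeɖɳʊ]

The data show regressive place assimilation: /ʈ/ → [k] before /x/; /k/ → [q] before /ɴ/; /t/ → [q] before /χ/; /p/ → [t] before /d͡z/. In each pair only place changes, matching the following consonant, while manner and voice stay constant.
No alternation appears in [ɸəcjɔ]: there the adjacent consonants already agree in place (/c/ and /j/ are both palatal), so this form is consistent with the same rule.
/d/ is a voiced alveolar stop. The following trigger /ɳ/ is retroflex, so /d/ must become retroflex as well.
Changing only its place to retroflex gives [ɖ] — the voiced retroflex stop.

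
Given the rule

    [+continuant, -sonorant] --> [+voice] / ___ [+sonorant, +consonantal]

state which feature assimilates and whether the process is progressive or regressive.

The structural change is [+voice], and the conditioning segment [+sonorant, +consonantal] (a sonorant consonant) is itself voiced, so the target comes to share the voicing of its neighbour — voicing assimilation.
The conditioning segment sits to the right of the focus bar, meaning the trigger follows the segment that changes — regressive assimilation.

regressive voicing assimilation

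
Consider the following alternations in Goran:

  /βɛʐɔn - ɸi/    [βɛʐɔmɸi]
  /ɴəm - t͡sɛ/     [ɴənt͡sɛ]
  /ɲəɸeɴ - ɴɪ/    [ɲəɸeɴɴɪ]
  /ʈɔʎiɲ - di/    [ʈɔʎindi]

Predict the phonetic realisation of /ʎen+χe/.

[ʎeɴχe]

The data show regressive place assimilation: /n/ → [m] before /ɸ/; /m/ → [n] before /t͡s/; /ɲ/ → [n] before /d/. In each pair only place changes, matching the following consonant, while manner and voice stay constant.
Nothing changes in [ɲəɸeɴɴɪ]: there the adjacent consonants already agree in place (/ɴ/ and /ɴ/ are both uvular), so this form is consistent with the same rule.
/n/ is a voiced alveolar nasal. The following trigger /χ/ is uvular, so /n/ must become uvular as well.
The voiced uvular nasal is [ɴ], so /n/ → [ɴ].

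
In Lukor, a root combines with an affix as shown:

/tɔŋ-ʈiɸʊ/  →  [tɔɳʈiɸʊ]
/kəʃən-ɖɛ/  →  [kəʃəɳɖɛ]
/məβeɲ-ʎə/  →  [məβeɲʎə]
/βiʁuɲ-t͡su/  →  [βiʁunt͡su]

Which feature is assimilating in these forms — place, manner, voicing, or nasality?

Comparing underlying and surface forms, /ŋ/ → [ɳ] is the alternation; the neighbouring /ʈ/ is constant.
The change velar → retroflex matches the place of the following /ʈ/, identifying this as place assimilation.
The same holds elsewhere in the data: /n/ → [ɳ] before /ɖ/ (alveolar → retroflex, matching retroflex); /ɲ/ → [n] before /t͡s/ (palatal → alveolar, matching alveolar) — only place changes, and always toward the following segment.
No alternation appears in [məβeɲʎə]: there the adjacent consonants already agree in place (/ɲ/ and /ʎ/ are both palatal), so this form is consistent with the same rule.

place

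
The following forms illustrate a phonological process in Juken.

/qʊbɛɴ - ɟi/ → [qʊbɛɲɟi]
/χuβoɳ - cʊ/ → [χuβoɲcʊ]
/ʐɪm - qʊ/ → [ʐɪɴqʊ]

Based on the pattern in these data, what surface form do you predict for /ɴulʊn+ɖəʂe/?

The data show regressive place assimilation: /ɴ/ → [ɲ] before /ɟ/; /ɳ/ → [ɲ] before /c/; /m/ → [ɴ] before /q/. In each pair only place changes, matching the following consonant, while manner and voice stay constant.
The rule targets /n/ (voiced alveolar nasal), which sits before the trigger /ɖ/ (retroflex).
A voiced retroflex nasal is [ɳ], so the surface segment is [ɳ].

[ɴulʊɳɖəʂe]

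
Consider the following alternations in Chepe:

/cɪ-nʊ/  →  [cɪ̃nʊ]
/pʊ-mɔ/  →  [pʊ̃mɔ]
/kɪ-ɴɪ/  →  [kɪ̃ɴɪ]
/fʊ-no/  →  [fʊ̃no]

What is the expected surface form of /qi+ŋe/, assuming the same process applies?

The data show regressive nasality assimilation (vowel nasalisation): /ɪ/ → [ɪ̃] before /n/; /ʊ/ → [ʊ̃] before /m/; /ɪ/ → [ɪ̃] before /ɴ/; /ʊ/ → [ʊ̃] before /n/ — a vowel is nasalised by an immediately following nasal consonant.
/i/ sits next to the nasal /ŋ/ and is therefore nasalised to [ĩ].

[qĩŋe]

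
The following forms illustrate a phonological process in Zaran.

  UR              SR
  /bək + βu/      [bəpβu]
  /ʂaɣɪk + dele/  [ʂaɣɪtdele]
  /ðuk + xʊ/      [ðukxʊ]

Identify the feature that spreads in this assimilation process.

place

The segment that alternates is /k/, which surfaces as [p] when adjacent to /β/.
The change velar → bilabial matches the place of the following /β/, identifying this as place assimilation.
The other alternating form patterns the same way: /k/ → [t] before /d/ (velar → alveolar, matching alveolar) — only place changes, and always toward the following segment.
No alternation appears in [ðukxʊ]: there the adjacent consonants already agree in place (/k/ and /x/ are both velar), so this form is consistent with the same rule.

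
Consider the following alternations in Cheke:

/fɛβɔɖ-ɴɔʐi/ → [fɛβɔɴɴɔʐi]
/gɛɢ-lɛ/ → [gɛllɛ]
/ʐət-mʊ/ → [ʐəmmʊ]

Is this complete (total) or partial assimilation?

Comparing underlying and surface forms, /ɖ/ → [ɴ] is the alternation; the neighbouring /ɴ/ is constant.
The output [ɴ] is identical to the trigger /ɴ/ — every feature (place, manner, voicing) has been copied — so this is total assimilation.
The other forms behave the same way: /ɢ/ → [l] before /l/; /t/ → [m] before /m/ — in each case the output is a copy of the following consonant.

total assimilation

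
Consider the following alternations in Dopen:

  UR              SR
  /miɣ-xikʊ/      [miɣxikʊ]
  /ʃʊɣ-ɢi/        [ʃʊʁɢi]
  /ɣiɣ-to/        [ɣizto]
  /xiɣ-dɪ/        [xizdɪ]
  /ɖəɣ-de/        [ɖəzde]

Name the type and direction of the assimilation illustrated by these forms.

Comparing underlying and surface forms, /ɣ/ → [ʁ] is the alternation; the neighbouring /ɢ/ is constant.
/ɣ/ is velar while /ɢ/ is uvular; the output [ʁ] is uvular, matching the trigger — so the feature that spreads is place.
Manner and voice are unchanged, so the assimilation is partial, not total.
The same holds elsewhere in the data: /ɣ/ → [z] before /t/ (velar → alveolar, matching alveolar); /ɣ/ → [z] before /d/ (velar → alveolar, matching alveolar) — only place changes, and always toward the following segment.
Nothing changes in [miɣxikʊ]: there the adjacent consonants already agree in place (/ɣ/ and /x/ are both velar), so this form is consistent with the same rule.
Since the segment that changes precedes the conditioning segment, the assimilation is regressive.

regressive place assimilation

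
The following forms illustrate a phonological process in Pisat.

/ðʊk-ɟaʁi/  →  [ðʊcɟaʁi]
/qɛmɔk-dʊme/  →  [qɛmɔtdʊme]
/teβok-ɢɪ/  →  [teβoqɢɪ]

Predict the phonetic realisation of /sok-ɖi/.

[soʈɖi]

The data show regressive place assimilation: /k/ → [c] before /ɟ/; /k/ → [t] before /d/; /k/ → [q] before /ɢ/. In each pair only place changes, matching the following consonant, while manner and voice stay constant.
/k/ is a voiceless velar stop. The following trigger /ɖ/ is retroflex, so /k/ must become retroflex as well.
The voiceless retroflex stop is [ʈ], so /k/ → [ʈ].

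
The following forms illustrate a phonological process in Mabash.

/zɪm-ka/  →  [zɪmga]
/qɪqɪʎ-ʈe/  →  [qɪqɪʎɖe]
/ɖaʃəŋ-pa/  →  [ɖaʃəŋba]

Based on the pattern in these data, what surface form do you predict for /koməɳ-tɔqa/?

[koməɳdɔqa]

The data show progressive voicing assimilation: /k/ → [g] after /m/; /ʈ/ → [ɖ] after /ʎ/; /p/ → [b] after /ŋ/. In each pair only voicing changes, matching the preceding consonant, while place and manner stay constant.
The rule targets /t/ (voiceless alveolar stop), which sits after the trigger /ɳ/ (voiced).
Changing only its voicing to voiced gives [d] — the voiced alveolar stop.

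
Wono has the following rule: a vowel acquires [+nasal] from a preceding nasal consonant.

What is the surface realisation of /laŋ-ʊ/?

[laŋʊ̃]

/ʊ/ sits next to the nasal /ŋ/ and is therefore nasalised to [ʊ̃].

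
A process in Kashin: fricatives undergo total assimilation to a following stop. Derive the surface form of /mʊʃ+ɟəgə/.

[mʊɟɟəgə]

/ʃ/ is the segment targeted by the rule; it sits immediately before /ɟ/, so it assimilates completely and surfaces as [ɟ].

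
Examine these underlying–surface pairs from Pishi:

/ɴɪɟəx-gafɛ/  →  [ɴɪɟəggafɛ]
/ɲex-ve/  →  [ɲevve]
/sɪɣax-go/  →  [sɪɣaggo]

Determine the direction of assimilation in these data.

Comparing underlying and surface forms, /x/ → [g] is the alternation; the neighbouring /g/ is constant.
The output [g] is identical to the trigger /g/ — every feature (place, manner, voicing) has been copied — so this is total assimilation.
The remaining alternation confirms this: /x/ → [v] before /v/ — in each case the output is a copy of the following consonant.
Since the segment that changes precedes the conditioning segment, the assimilation is regressive.

regressive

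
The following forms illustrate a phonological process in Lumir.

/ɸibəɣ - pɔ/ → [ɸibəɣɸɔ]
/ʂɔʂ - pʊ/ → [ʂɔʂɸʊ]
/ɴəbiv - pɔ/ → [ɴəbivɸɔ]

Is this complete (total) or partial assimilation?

partial assimilation

Comparing underlying and surface forms, /p/ → [ɸ] is the alternation; the neighbouring /ɣ/ is constant.
The change stop → fricative matches the manner of the preceding /ɣ/, identifying this as manner assimilation.
Place and voice are unchanged, so the assimilation is partial, not total.
The other alternating forms pattern the same way: /p/ → [ɸ] after /ʂ/ (stop → fricative, matching a fricative); /p/ → [ɸ] after /v/ (stop → fricative, matching a fricative) — only manner changes, and always toward the preceding segment.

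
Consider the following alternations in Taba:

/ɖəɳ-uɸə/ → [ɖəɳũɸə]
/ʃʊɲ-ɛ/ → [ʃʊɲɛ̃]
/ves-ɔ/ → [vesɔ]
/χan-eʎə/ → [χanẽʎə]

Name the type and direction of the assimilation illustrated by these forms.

The vowel /u/ surfaces as nasalised [ũ] next to the preceding nasal /ɳ/ — it has acquired the [+nasal] feature of its neighbour.
The other forms show the same pattern: /ɛ/ → [ɛ̃] after /ɲ/; /e/ → [ẽ] after /n/ — each time a vowel is nasalised next to a preceding nasal.
No change occurs in [vesɔ] because the vowel at the boundary is adjacent to an oral consonant, not a nasal (/ɔ/ next to /s/).
Because the conditioning nasal is to the left of the vowel that changes, the process is progressive (perseverative).

progressive nasality assimilation (vowel nasalisation)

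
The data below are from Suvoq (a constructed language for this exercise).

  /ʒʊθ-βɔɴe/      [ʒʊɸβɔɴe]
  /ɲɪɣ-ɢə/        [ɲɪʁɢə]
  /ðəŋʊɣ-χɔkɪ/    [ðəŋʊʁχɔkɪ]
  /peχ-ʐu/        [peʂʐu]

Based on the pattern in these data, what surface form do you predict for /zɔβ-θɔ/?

[zɔðθɔ]

The data show regressive place assimilation: /θ/ → [ɸ] before /β/; /ɣ/ → [ʁ] before /ɢ/; /ɣ/ → [ʁ] before /χ/; /χ/ → [ʂ] before /ʐ/. In each pair only place changes, matching the following consonant, while manner and voice stay constant.
The rule targets /β/ (voiced bilabial fricative), which sits before the trigger /θ/ (dental).
The voiced dental fricative is [ð], so /β/ → [ð].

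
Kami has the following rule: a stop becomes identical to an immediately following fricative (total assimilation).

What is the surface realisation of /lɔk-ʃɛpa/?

[lɔʃʃɛpa]

/k/ is the segment targeted by the rule; it sits immediately before /ʃ/, so it assimilates completely and surfaces as [ʃ].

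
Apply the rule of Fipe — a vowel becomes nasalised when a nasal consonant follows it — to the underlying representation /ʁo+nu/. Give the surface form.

/o/ sits next to the nasal /n/ and is therefore nasalised to [õ].

[ʁõnu]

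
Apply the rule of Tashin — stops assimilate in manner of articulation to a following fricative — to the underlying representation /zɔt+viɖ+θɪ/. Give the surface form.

[zɔsviʐθɪ]

The rule targets /t/ (voiceless alveolar stop), which sits before the trigger /v/ (fricative).
Changing only its manner to fricative gives [s] — the voiceless alveolar fricative.
The same rule applies at the second boundary: /ɖ/ → [ʐ] next to /θ/.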